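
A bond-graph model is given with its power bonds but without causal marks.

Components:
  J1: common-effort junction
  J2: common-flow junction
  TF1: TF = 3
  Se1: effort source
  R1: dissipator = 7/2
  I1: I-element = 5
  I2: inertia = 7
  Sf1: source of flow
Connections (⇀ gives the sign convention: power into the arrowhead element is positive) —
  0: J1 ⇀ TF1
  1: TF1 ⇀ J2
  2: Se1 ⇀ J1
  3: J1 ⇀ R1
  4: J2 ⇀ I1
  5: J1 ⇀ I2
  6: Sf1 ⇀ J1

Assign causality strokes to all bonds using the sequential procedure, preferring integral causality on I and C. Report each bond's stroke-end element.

bond 2 stroke→J1  (Se1: effort source, stroke at far end)
bond 6 stroke→Sf1  (Sf1: flow source, stroke at near end)
bond 0 stroke→TF1  (J1 effort already set via bond 2)
bond 3 stroke→R1  (J1 effort already set via bond 2)
bond 5 stroke→I2  (J1 effort already set via bond 2)
bond 1 stroke→J2  (TF1: transformer flips bond 0)
bond 4 stroke→I1  (J2: last free bond brings flow in)

β0 →TF1
β1 →J2
β2 →J1
β3 →R1
β4 →I1
β5 →I2
β6 →Sf1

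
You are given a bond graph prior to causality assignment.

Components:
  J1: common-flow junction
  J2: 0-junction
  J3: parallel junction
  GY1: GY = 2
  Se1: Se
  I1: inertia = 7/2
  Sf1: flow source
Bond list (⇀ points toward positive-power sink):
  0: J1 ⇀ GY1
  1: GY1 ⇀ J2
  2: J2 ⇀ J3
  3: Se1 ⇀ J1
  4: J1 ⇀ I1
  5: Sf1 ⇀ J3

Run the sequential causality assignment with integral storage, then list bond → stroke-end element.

#3 →J1  (Se1 fixes effort; stroke away)
#5 →Sf1  (Sf1 fixes flow; stroke at Sf1)
#2 →J3  (J3 needs exactly one e-in)
#1 →J2  (J2 needs exactly one e-in)
#0 →J1  (GY1 both-in/both-out from 1)
#4 →I1  (closing 1-jn rule on J1)

#0 |J1
#1 |J2
#2 |J3
#3 |J1
#4 |I1
#5 |Sf1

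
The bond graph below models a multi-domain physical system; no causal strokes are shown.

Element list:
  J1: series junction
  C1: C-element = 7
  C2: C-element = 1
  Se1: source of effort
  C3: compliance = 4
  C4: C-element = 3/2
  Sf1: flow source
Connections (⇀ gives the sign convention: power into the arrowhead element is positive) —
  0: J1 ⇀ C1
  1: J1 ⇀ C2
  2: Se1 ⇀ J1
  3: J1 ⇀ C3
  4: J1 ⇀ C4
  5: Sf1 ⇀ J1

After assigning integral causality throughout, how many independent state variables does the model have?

b2 →J1  (Se1: effort source, stroke at far end)
b5 →Sf1  (Sf1: flow source, stroke at near end)
b0 →J1  (J1 flow already set via bond 5)
b1 →J1  (common-f at J1 fixed by 5)
b3 →J1  (J1: bond 5 brought flow, rest push out)
b4 →J1  (common-f at J1 fixed by 5)

4  (C1, C2, C3, C4 all integral)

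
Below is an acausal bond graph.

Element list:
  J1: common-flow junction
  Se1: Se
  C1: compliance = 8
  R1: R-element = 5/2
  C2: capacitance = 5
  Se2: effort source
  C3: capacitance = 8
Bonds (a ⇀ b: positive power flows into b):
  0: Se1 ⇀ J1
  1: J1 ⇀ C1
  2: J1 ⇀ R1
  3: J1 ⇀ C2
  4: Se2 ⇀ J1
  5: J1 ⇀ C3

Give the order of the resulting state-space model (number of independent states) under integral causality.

b0 stroke at J1  (Se1 fixes effort; stroke away)
b4 stroke at J1  (Se2 (Se) sets effort on bond)
b1 stroke at J1  (C1 integral (e out))
b3 stroke at J1  (prefer integral on C2)
b5 stroke at J1  (C3: C, integral causality)
b2 stroke at R1  (J1 needs exactly one f-in)

3  (C1, C2, C3 all integral)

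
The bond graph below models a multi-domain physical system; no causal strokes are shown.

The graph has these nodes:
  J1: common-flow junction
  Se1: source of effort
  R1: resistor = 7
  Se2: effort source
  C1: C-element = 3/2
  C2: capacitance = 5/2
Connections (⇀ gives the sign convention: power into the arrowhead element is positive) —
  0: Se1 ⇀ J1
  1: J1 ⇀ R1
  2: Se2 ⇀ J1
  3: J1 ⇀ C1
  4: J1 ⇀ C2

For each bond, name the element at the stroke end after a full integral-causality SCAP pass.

bond 0 stroke at J1
bond 1 stroke at R1
bond 2 stroke at J1
bond 3 stroke at J1
bond 4 stroke at J1

#0 stroke→J1  (Se1 fixes effort; stroke away)
#2 stroke→J1  (source Se2 imposes e)
#3 stroke→J1  (prefer integral on C1)
#4 stroke→J1  (C2 integral (e out))
#1 stroke→R1  (J1: last free bond brings flow in)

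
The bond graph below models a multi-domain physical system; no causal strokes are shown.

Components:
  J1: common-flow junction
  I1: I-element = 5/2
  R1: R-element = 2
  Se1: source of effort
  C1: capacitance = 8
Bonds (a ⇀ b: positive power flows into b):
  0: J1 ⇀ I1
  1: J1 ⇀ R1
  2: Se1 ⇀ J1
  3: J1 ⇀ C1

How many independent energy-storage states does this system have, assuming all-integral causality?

bond 2 stroke at J1  (Se1: effort source, stroke at far end)
bond 0 stroke at I1  (prefer integral on I1)
bond 1 stroke at J1  (common-f at J1 fixed by 0)
bond 3 stroke at J1  (J1 flow already set via bond 0)

2  (C1, I1 all integral)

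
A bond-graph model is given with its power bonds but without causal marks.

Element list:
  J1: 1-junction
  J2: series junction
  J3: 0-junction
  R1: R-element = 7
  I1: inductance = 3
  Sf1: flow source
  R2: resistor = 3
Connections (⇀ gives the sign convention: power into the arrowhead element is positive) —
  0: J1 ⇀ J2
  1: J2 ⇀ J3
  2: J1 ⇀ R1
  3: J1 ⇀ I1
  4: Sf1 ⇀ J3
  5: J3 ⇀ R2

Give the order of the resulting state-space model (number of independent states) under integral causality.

#4 stroke→Sf1  (source Sf1 imposes f)
#3 stroke→I1  (I1 outputs flow p/I1)
#0 stroke→J1  (J1: bond 3 brought flow, rest push out)
#2 stroke→J1  (J1: bond 3 brought flow, rest push out)
#1 stroke→J2  (common-f at J2 fixed by 0)
#5 stroke→J3  (J3 needs exactly one e-in)

1  (I1 all integral)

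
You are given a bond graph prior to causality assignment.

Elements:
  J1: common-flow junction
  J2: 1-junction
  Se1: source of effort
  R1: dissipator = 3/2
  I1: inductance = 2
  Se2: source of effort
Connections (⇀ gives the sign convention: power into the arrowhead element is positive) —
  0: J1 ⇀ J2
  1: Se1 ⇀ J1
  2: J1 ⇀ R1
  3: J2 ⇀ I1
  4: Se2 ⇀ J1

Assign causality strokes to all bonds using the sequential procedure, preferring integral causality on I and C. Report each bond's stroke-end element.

#1 stroke→J1  (Se1: effort source, stroke at far end)
#4 stroke→J1  (source Se2 imposes e)
#3 stroke→I1  (I1 outputs flow p/I1)
#0 stroke→J2  (1-jn J2 has f-setter on 3)
#2 stroke→J1  (1-jn J1 has f-setter on 0)

b0 |J2
b1 |J1
b2 |J1
b3 |I1
b4 |J1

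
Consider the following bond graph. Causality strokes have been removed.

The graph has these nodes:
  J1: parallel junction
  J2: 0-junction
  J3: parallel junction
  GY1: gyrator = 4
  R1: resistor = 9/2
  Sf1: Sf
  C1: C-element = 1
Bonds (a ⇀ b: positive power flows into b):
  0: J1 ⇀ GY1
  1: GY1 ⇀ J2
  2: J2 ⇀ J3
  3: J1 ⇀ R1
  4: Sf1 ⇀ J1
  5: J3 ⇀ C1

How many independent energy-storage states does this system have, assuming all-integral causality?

b4 →Sf1  (Sf1 (Sf) sets flow on bond)
b5 →J3  (prefer integral on C1)
b2 →J2  (common-e at J3 fixed by 5)
b1 →GY1  (common-e at J2 fixed by 2)
b0 →GY1  (GY1: gyrator matches bond 1)
b3 →J1  (J1: last free bond brings effort in)

1  (C1 all integral)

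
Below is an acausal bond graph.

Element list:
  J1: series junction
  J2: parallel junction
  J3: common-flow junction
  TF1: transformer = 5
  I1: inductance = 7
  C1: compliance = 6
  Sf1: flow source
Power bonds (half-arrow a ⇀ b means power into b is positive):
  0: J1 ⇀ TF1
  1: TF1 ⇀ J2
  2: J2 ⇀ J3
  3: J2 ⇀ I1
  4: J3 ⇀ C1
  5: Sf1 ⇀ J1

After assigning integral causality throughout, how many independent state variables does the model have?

2  (C1, I1 all integral)

β5 stroke at Sf1  (source Sf1 imposes f)
β0 stroke at J1  (J1: bond 5 brought flow, rest push out)
β1 stroke at TF1  (through TF1, causality passes straight; one stroke at TF1)
β3 stroke at I1  (prefer integral on I1)
β2 stroke at J2  (only one effort-in slot at J2)
β4 stroke at J3  (J3: bond 2 brought flow, rest push out)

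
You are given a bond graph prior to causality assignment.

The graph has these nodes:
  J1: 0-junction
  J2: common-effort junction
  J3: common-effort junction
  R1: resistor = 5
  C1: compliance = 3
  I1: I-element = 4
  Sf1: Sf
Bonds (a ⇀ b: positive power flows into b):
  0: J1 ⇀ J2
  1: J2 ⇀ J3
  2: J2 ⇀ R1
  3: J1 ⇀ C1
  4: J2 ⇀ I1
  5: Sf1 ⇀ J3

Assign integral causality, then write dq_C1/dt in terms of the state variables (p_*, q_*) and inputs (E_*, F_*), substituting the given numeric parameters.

#5 stroke→Sf1  (Sf1 (Sf) sets flow on bond)
#1 stroke→J3  (only one effort-in slot at J3)
#3 stroke→J1  (C1 outputs effort q/C1)
#0 stroke→J2  (0-jn J1 has e-setter on 3)
#2 stroke→R1  (J2: bond 0 brought effort, rest push out)
#4 stroke→I1  (J2 effort already set via bond 0)

dq_C1/dt = F_Sf1 - p_I1/4 - q_C1/15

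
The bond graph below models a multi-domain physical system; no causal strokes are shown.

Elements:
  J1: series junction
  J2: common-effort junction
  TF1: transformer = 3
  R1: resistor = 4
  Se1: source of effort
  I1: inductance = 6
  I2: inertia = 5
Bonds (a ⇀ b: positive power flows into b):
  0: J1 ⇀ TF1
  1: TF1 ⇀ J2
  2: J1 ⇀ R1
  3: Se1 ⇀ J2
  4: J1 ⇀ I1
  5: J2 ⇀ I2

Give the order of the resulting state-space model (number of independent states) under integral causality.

2  (I1, I2 all integral)

bond 3 →J2  (source Se1 imposes e)
bond 1 →TF1  (common-e at J2 fixed by 3)
bond 5 →I2  (J2 effort already set via bond 3)
bond 0 →J1  (TF TF1: opposite of bond 1)
bond 4 →I1  (prefer integral on I1)
bond 2 →J1  (1-jn J1 has f-setter on 4)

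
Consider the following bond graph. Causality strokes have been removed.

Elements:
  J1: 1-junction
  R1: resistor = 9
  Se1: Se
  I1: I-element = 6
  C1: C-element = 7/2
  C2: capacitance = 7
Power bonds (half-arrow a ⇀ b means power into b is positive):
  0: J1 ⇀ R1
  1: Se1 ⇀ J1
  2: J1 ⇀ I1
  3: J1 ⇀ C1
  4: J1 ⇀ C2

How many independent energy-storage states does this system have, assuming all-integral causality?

bond 1 →J1  (Se1 (Se) sets effort on bond)
bond 2 →I1  (prefer integral on I1)
bond 0 →J1  (1-jn J1 has f-setter on 2)
bond 3 →J1  (1-jn J1 has f-setter on 2)
bond 4 →J1  (1-jn J1 has f-setter on 2)

3  (C1, C2, I1 all integral)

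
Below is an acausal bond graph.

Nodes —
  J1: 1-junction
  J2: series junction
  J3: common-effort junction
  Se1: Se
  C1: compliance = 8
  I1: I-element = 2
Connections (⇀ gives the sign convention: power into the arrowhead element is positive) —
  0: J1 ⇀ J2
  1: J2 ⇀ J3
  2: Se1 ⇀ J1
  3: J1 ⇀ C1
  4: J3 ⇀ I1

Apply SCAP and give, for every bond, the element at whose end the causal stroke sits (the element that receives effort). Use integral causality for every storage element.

bond 2 |J1  (source Se1 imposes e)
bond 3 |J1  (C1 integral (e out))
bond 0 |J2  (only one flow-in slot at J1)
bond 1 |J3  (J2 needs exactly one f-in)
bond 4 |I1  (J3: bond 1 brought effort, rest push out)

β0 |J2
β1 |J3
β2 |J1
β3 |J1
β4 |I1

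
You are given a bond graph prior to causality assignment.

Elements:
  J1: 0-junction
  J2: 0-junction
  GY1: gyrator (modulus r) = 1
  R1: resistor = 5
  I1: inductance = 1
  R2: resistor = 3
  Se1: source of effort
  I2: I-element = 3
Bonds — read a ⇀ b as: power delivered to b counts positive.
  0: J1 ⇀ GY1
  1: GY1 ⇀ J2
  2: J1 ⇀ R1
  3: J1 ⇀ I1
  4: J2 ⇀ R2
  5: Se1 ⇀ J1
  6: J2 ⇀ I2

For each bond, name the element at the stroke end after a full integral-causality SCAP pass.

β0 stroke at GY1
β1 stroke at GY1
β2 stroke at R1
β3 stroke at I1
β4 stroke at J2
β5 stroke at J1
β6 stroke at I2

b5 |J1  (Se1: effort source, stroke at far end)
b0 |GY1  (common-e at J1 fixed by 5)
b2 |R1  (common-e at J1 fixed by 5)
b3 |I1  (J1: bond 5 brought effort, rest push out)
b1 |GY1  (GY GY1: same side as bond 0)
b6 |I2  (prefer integral on I2)
b4 |J2  (J2: last free bond brings effort in)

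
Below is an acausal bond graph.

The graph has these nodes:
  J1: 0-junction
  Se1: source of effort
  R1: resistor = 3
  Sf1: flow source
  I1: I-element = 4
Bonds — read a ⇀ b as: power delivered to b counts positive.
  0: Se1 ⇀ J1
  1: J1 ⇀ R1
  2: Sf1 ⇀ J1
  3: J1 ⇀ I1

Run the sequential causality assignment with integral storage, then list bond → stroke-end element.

β0 stroke→J1  (Se1: effort source, stroke at far end)
β2 stroke→Sf1  (Sf1: flow source, stroke at near end)
β1 stroke→R1  (common-e at J1 fixed by 0)
β3 stroke→I1  (J1: bond 0 brought effort, rest push out)

#0 stroke→J1
#1 stroke→R1
#2 stroke→Sf1
#3 stroke→I1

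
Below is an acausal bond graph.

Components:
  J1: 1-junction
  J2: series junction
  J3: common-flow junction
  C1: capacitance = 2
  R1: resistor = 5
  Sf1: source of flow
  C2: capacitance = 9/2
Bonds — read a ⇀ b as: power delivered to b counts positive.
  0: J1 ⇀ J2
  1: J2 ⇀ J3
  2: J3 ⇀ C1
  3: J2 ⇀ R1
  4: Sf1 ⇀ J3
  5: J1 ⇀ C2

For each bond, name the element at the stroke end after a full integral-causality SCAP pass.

β0 stroke→J2
β1 stroke→J3
β2 stroke→J3
β3 stroke→J2
β4 stroke→Sf1
β5 stroke→J1

bond 4 →Sf1  (Sf1: flow source, stroke at near end)
bond 1 →J3  (J3: bond 4 brought flow, rest push out)
bond 2 →J3  (J3: bond 4 brought flow, rest push out)
bond 0 →J2  (J2 flow already set via bond 1)
bond 3 →J2  (1-jn J2 has f-setter on 1)
bond 5 →J1  (J1 flow already set via bond 0)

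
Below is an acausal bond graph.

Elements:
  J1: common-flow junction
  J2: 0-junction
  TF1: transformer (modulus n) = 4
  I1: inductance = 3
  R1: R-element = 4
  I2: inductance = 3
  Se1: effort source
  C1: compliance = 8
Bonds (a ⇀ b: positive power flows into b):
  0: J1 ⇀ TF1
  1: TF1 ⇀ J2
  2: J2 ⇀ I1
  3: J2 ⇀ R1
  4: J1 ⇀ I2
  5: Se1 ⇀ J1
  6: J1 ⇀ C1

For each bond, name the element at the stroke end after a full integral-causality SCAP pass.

b5 →J1  (Se1: effort source, stroke at far end)
b2 →I1  (I1: I, integral causality)
b4 →I2  (I2 outputs flow p/I2)
b0 →J1  (common-f at J1 fixed by 4)
b6 →J1  (J1: bond 4 brought flow, rest push out)
b1 →TF1  (TF1 one-in-one-out from 0)
b3 →J2  (only one effort-in slot at J2)

bond 0 stroke at J1
bond 1 stroke at TF1
bond 2 stroke at I1
bond 3 stroke at J2
bond 4 stroke at I2
bond 5 stroke at J1
bond 6 stroke at J1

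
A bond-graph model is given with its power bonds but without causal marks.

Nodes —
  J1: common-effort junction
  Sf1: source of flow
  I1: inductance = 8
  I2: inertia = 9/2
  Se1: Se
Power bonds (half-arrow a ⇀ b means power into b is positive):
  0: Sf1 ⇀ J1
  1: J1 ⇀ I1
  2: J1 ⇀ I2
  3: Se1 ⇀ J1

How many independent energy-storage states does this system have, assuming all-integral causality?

#0 stroke at Sf1  (Sf1 fixes flow; stroke at Sf1)
#3 stroke at J1  (Se1 (Se) sets effort on bond)
#1 stroke at I1  (J1 effort already set via bond 3)
#2 stroke at I2  (J1 effort already set via bond 3)

2  (I1, I2 all integral)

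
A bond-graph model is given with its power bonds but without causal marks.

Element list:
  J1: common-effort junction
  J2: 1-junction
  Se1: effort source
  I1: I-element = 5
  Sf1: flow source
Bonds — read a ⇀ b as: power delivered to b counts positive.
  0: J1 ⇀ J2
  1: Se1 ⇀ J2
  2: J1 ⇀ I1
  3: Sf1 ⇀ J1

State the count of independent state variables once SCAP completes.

β1 stroke→J2  (Se1 (Se) sets effort on bond)
β3 stroke→Sf1  (Sf1 fixes flow; stroke at Sf1)
β0 stroke→J1  (closing 1-jn rule on J2)
β2 stroke→I1  (0-jn J1 has e-setter on 0)

1  (I1 all integral)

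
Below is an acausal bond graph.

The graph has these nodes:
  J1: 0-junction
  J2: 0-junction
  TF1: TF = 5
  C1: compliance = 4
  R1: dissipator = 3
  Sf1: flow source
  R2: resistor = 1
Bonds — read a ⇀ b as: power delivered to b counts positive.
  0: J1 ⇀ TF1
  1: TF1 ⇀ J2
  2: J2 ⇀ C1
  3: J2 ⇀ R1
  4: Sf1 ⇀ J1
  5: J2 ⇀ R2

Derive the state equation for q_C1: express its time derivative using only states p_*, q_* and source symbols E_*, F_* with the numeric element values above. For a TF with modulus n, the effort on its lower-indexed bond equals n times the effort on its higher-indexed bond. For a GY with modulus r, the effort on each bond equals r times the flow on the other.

dq_C1/dt = 5*F_Sf1 - q_C1/3

#4 stroke→Sf1  (Sf1 (Sf) sets flow on bond)
#0 stroke→J1  (J1: last free bond brings effort in)
#1 stroke→TF1  (through TF1, causality passes straight; one stroke at TF1)
#2 stroke→J2  (prefer integral on C1)
#3 stroke→R1  (common-e at J2 fixed by 2)
#5 stroke→R2  (J2 effort already set via bond 2)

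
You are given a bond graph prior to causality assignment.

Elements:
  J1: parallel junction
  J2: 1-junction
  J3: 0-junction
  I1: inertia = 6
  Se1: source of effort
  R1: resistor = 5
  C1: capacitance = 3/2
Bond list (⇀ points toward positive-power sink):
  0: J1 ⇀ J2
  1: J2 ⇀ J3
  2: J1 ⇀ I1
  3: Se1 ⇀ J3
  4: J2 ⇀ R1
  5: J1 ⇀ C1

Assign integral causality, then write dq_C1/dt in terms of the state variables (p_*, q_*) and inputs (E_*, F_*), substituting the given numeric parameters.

b3 →J3  (source Se1 imposes e)
b1 →J2  (J3: bond 3 brought effort, rest push out)
b2 →I1  (I1 integral (f out))
b5 →J1  (C1 integral (e out))
b0 →J2  (J1 effort already set via bond 5)
b4 →R1  (J2 needs exactly one f-in)

dq_C1/dt = E_Se1/5 - p_I1/6 - 2*q_C1/15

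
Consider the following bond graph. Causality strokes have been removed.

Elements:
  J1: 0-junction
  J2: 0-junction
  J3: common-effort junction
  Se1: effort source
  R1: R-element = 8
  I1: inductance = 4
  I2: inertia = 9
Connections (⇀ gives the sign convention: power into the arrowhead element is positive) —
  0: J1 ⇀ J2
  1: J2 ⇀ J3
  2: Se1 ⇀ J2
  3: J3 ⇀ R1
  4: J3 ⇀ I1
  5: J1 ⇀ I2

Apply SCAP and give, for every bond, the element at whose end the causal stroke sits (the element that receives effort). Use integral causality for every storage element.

b2 |J2  (Se1 (Se) sets effort on bond)
b0 |J1  (J2: bond 2 brought effort, rest push out)
b1 |J3  (0-jn J2 has e-setter on 2)
b3 |R1  (J3 effort already set via bond 1)
b4 |I1  (J3 effort already set via bond 1)
b5 |I2  (J1: bond 0 brought effort, rest push out)

#0 stroke at J1
#1 stroke at J3
#2 stroke at J2
#3 stroke at R1
#4 stroke at I1
#5 stroke at I2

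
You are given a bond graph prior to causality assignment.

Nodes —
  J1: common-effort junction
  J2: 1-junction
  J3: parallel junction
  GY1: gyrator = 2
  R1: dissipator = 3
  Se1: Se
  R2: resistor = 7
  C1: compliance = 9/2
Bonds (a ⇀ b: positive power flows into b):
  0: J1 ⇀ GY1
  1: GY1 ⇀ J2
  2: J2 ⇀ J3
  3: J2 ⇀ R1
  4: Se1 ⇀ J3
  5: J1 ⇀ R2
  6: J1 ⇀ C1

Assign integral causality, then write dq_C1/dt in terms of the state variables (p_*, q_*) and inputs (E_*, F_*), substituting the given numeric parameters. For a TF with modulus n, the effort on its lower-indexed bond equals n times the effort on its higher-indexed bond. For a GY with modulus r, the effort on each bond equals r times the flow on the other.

dq_C1/dt = -E_Se1/2 - 25*q_C1/126

β4 →J3  (source Se1 imposes e)
β2 →J2  (J3: bond 4 brought effort, rest push out)
β6 →J1  (prefer integral on C1)
β0 →GY1  (0-jn J1 has e-setter on 6)
β5 →R2  (common-e at J1 fixed by 6)
β1 →GY1  (GY1: gyrator matches bond 0)
β3 →J2  (J2: bond 1 brought flow, rest push out)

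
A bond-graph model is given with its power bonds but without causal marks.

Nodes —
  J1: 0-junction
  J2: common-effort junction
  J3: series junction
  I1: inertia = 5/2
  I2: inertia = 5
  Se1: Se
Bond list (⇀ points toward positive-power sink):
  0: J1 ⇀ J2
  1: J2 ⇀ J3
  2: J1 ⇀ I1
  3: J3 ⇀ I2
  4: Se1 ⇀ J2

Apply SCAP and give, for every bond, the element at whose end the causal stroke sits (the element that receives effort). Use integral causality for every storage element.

β4 stroke→J2  (source Se1 imposes e)
β0 stroke→J1  (0-jn J2 has e-setter on 4)
β1 stroke→J3  (J2 effort already set via bond 4)
β3 stroke→I2  (closing 1-jn rule on J3)
β2 stroke→I1  (common-e at J1 fixed by 0)

b0 →J1
b1 →J3
b2 →I1
b3 →I2
b4 →J2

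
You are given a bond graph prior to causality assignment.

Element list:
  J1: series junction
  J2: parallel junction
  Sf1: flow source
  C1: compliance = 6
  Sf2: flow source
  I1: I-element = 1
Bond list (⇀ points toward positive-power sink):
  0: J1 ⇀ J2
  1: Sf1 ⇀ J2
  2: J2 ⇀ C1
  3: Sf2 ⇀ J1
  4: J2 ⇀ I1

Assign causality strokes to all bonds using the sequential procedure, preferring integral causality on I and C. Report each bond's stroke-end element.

bond 0 stroke at J1
bond 1 stroke at Sf1
bond 2 stroke at J2
bond 3 stroke at Sf2
bond 4 stroke at I1

bond 1 →Sf1  (Sf1 (Sf) sets flow on bond)
bond 3 →Sf2  (Sf2 fixes flow; stroke at Sf2)
bond 0 →J1  (1-jn J1 has f-setter on 3)
bond 2 →J2  (prefer integral on C1)
bond 4 →I1  (J2: bond 2 brought effort, rest push out)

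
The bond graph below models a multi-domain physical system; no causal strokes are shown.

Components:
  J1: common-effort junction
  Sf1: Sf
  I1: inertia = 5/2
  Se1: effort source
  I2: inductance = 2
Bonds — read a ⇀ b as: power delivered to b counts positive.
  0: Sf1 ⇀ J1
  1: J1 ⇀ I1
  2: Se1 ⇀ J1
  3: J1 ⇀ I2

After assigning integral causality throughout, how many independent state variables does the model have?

2  (I1, I2 all integral)

β0 |Sf1  (Sf1 (Sf) sets flow on bond)
β2 |J1  (Se1 fixes effort; stroke away)
β1 |I1  (J1: bond 2 brought effort, rest push out)
β3 |I2  (0-jn J1 has e-setter on 2)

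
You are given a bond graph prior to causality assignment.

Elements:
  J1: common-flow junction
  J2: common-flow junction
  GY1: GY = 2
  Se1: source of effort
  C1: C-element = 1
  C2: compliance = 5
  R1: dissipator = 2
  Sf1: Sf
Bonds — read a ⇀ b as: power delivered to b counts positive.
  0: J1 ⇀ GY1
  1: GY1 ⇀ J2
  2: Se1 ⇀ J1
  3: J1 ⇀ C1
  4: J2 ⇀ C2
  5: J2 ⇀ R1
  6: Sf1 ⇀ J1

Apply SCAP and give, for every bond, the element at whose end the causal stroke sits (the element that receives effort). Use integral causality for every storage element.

b2 →J1  (source Se1 imposes e)
b6 →Sf1  (source Sf1 imposes f)
b0 →J1  (common-f at J1 fixed by 6)
b3 →J1  (common-f at J1 fixed by 6)
b1 →J2  (GY GY1: same side as bond 0)
b4 →J2  (C2: C, integral causality)
b5 →R1  (only one flow-in slot at J2)

β0 →J1
β1 →J2
β2 →J1
β3 →J1
β4 →J2
β5 →R1
β6 →Sf1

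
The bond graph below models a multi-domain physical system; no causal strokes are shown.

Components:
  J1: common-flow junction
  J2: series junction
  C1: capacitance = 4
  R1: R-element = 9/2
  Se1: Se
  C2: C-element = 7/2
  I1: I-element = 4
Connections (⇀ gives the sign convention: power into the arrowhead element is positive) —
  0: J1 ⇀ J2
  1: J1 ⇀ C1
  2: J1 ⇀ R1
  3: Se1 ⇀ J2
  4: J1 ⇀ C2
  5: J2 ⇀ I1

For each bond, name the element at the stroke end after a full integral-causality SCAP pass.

b3 stroke→J2  (Se1 (Se) sets effort on bond)
b1 stroke→J1  (C1: C, integral causality)
b4 stroke→J1  (C2 outputs effort q/C2)
b5 stroke→I1  (prefer integral on I1)
b0 stroke→J2  (1-jn J2 has f-setter on 5)
b2 stroke→J1  (1-jn J1 has f-setter on 0)

β0 |J2
β1 |J1
β2 |J1
β3 |J2
β4 |J1
β5 |I1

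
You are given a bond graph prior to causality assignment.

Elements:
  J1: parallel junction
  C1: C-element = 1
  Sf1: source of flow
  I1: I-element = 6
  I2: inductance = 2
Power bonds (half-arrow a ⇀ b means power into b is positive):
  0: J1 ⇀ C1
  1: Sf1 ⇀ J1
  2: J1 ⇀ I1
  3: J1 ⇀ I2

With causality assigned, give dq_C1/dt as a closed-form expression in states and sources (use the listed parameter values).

dq_C1/dt = F_Sf1 - p_I1/6 - p_I2/2

#1 stroke→Sf1  (Sf1 (Sf) sets flow on bond)
#0 stroke→J1  (C1: C, integral causality)
#2 stroke→I1  (J1: bond 0 brought effort, rest push out)
#3 stroke→I2  (0-jn J1 has e-setter on 0)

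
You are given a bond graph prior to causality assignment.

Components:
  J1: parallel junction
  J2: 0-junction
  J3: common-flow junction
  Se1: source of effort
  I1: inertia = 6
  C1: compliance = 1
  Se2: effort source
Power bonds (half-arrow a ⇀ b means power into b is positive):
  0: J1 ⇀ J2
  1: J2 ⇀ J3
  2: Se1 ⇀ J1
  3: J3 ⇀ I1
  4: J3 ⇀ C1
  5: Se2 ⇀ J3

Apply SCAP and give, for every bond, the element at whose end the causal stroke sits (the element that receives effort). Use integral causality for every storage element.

#0 stroke→J2
#1 stroke→J3
#2 stroke→J1
#3 stroke→I1
#4 stroke→J3
#5 stroke→J3

β2 stroke→J1  (Se1 fixes effort; stroke away)
β5 stroke→J3  (Se2 (Se) sets effort on bond)
β0 stroke→J2  (J1 effort already set via bond 2)
β1 stroke→J3  (J2: bond 0 brought effort, rest push out)
β3 stroke→I1  (I1: I, integral causality)
β4 stroke→J3  (common-f at J3 fixed by 3)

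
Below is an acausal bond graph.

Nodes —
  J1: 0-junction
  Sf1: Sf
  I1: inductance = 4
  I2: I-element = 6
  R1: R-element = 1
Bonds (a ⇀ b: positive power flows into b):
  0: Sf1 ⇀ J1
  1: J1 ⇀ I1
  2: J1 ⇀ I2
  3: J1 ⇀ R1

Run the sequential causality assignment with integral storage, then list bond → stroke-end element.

b0 |Sf1
b1 |I1
b2 |I2
b3 |J1

β0 stroke at Sf1  (source Sf1 imposes f)
β1 stroke at I1  (prefer integral on I1)
β2 stroke at I2  (prefer integral on I2)
β3 stroke at J1  (J1 needs exactly one e-in)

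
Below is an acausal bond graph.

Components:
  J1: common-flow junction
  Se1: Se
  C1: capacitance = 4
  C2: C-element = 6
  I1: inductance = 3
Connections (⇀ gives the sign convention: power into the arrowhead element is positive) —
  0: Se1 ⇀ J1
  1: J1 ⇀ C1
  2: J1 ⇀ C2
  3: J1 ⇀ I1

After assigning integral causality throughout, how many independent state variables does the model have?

3  (C1, C2, I1 all integral)

b0 |J1  (Se1: effort source, stroke at far end)
b1 |J1  (prefer integral on C1)
b2 |J1  (C2 outputs effort q/C2)
b3 |I1  (J1: last free bond brings flow in)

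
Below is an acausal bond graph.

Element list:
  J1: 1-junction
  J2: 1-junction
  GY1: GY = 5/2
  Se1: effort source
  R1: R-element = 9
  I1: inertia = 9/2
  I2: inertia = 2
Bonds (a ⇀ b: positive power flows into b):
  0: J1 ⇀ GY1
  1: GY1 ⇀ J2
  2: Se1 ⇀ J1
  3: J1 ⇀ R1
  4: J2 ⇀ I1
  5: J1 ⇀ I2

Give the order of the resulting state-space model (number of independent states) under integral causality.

2  (I1, I2 all integral)

b2 |J1  (source Se1 imposes e)
b4 |I1  (I1 integral (f out))
b1 |J2  (J2 flow already set via bond 4)
b0 |J1  (GY GY1: same side as bond 1)
b5 |I2  (I2: I, integral causality)
b3 |J1  (common-f at J1 fixed by 5)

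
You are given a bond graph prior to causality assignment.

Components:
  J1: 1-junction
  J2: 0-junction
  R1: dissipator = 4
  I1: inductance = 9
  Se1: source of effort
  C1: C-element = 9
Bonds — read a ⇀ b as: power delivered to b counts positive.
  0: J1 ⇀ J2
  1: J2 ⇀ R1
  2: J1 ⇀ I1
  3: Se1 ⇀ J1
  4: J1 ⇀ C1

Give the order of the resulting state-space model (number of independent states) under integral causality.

bond 3 stroke→J1  (source Se1 imposes e)
bond 2 stroke→I1  (I1: I, integral causality)
bond 0 stroke→J1  (J1 flow already set via bond 2)
bond 4 stroke→J1  (common-f at J1 fixed by 2)
bond 1 stroke→J2  (closing 0-jn rule on J2)

2  (C1, I1 all integral)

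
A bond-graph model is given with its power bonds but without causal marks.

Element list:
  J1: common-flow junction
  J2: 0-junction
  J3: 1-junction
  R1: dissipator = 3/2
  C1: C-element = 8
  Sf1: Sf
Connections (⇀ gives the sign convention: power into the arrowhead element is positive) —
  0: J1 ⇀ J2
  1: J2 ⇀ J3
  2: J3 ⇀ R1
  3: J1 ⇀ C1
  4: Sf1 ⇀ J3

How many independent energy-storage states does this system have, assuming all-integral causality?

bond 4 stroke→Sf1  (Sf1 fixes flow; stroke at Sf1)
bond 1 stroke→J3  (common-f at J3 fixed by 4)
bond 2 stroke→J3  (J3 flow already set via bond 4)
bond 0 stroke→J2  (J2 needs exactly one e-in)
bond 3 stroke→J1  (1-jn J1 has f-setter on 0)

1  (C1 all integral)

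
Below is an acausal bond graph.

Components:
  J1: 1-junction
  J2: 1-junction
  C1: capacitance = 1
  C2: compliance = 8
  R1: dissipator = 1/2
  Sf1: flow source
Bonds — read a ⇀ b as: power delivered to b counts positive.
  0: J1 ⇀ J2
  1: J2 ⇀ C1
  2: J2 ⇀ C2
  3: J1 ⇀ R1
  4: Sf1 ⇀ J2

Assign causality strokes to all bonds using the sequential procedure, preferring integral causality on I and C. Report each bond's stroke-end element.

bond 4 →Sf1  (Sf1 (Sf) sets flow on bond)
bond 0 →J2  (common-f at J2 fixed by 4)
bond 1 →J2  (J2 flow already set via bond 4)
bond 2 →J2  (J2 flow already set via bond 4)
bond 3 →J1  (J1 flow already set via bond 0)

β0 →J2
β1 →J2
β2 →J2
β3 →J1
β4 →Sf1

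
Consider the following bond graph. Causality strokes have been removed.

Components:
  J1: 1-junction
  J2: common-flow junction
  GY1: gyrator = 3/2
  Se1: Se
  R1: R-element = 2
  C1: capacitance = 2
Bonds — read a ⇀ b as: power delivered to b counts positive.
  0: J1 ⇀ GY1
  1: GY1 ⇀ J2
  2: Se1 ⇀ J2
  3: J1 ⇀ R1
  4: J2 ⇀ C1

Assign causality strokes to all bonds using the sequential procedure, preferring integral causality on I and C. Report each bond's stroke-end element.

β0 stroke at GY1
β1 stroke at GY1
β2 stroke at J2
β3 stroke at J1
β4 stroke at J2

bond 2 stroke→J2  (Se1 fixes effort; stroke away)
bond 4 stroke→J2  (C1 integral (e out))
bond 1 stroke→GY1  (closing 1-jn rule on J2)
bond 0 stroke→GY1  (GY1: gyrator matches bond 1)
bond 3 stroke→J1  (J1: bond 0 brought flow, rest push out)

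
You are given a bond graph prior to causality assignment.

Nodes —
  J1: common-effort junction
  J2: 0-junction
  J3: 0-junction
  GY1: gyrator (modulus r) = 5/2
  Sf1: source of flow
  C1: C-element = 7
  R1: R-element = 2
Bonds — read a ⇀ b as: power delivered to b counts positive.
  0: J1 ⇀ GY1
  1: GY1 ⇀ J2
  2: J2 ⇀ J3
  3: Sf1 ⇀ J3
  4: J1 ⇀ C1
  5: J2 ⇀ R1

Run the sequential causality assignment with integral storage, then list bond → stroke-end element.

bond 3 →Sf1  (Sf1 fixes flow; stroke at Sf1)
bond 2 →J3  (J3: last free bond brings effort in)
bond 4 →J1  (C1: C, integral causality)
bond 0 →GY1  (0-jn J1 has e-setter on 4)
bond 1 →GY1  (through GY1, causality inverts; strokes same side of GY1)
bond 5 →J2  (J2 needs exactly one e-in)

b0 →GY1
b1 →GY1
b2 →J3
b3 →Sf1
b4 →J1
b5 →J2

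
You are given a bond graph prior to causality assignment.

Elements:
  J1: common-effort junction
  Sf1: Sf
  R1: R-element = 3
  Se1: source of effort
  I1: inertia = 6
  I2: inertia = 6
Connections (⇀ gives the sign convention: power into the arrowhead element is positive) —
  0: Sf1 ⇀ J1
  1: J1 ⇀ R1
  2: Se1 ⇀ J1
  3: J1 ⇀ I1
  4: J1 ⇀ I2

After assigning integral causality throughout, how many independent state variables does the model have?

2  (I1, I2 all integral)

b0 stroke at Sf1  (Sf1 (Sf) sets flow on bond)
b2 stroke at J1  (Se1 (Se) sets effort on bond)
b1 stroke at R1  (0-jn J1 has e-setter on 2)
b3 stroke at I1  (0-jn J1 has e-setter on 2)
b4 stroke at I2  (J1: bond 2 brought effort, rest push out)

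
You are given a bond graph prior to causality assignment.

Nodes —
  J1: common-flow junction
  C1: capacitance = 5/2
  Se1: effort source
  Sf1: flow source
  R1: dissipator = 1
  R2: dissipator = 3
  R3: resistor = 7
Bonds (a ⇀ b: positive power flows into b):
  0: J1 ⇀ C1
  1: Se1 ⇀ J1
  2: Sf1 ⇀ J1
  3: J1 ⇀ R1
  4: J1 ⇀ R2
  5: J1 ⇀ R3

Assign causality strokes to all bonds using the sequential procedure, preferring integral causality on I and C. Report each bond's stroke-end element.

β1 stroke→J1  (Se1 (Se) sets effort on bond)
β2 stroke→Sf1  (source Sf1 imposes f)
β0 stroke→J1  (J1 flow already set via bond 2)
β3 stroke→J1  (J1: bond 2 brought flow, rest push out)
β4 stroke→J1  (common-f at J1 fixed by 2)
β5 stroke→J1  (J1: bond 2 brought flow, rest push out)

β0 stroke→J1
β1 stroke→J1
β2 stroke→Sf1
β3 stroke→J1
β4 stroke→J1
β5 stroke→J1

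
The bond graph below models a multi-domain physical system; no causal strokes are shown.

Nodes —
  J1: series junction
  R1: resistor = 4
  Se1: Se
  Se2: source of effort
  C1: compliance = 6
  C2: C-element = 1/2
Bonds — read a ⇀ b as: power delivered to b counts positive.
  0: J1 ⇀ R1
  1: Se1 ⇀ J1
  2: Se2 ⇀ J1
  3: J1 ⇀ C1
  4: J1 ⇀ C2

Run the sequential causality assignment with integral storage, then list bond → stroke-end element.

bond 1 stroke→J1  (Se1: effort source, stroke at far end)
bond 2 stroke→J1  (source Se2 imposes e)
bond 3 stroke→J1  (C1 outputs effort q/C1)
bond 4 stroke→J1  (prefer integral on C2)
bond 0 stroke→R1  (only one flow-in slot at J1)

bond 0 stroke→R1
bond 1 stroke→J1
bond 2 stroke→J1
bond 3 stroke→J1
bond 4 stroke→J1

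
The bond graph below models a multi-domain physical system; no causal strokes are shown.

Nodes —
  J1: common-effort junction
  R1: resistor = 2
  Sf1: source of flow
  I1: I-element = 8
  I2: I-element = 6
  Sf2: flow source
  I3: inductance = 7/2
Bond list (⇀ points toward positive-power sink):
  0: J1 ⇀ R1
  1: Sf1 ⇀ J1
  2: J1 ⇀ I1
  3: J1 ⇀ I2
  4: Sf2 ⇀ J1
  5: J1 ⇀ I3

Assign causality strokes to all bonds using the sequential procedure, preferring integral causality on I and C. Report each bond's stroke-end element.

#0 stroke→J1
#1 stroke→Sf1
#2 stroke→I1
#3 stroke→I2
#4 stroke→Sf2
#5 stroke→I3

b1 |Sf1  (source Sf1 imposes f)
b4 |Sf2  (source Sf2 imposes f)
b2 |I1  (I1 outputs flow p/I1)
b3 |I2  (prefer integral on I2)
b5 |I3  (I3: I, integral causality)
b0 |J1  (closing 0-jn rule on J1)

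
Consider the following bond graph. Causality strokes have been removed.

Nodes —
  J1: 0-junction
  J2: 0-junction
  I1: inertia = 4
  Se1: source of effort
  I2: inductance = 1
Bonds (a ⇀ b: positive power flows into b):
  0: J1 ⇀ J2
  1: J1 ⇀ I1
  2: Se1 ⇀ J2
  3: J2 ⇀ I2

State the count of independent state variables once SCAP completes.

bond 2 →J2  (Se1: effort source, stroke at far end)
bond 0 →J1  (0-jn J2 has e-setter on 2)
bond 3 →I2  (J2: bond 2 brought effort, rest push out)
bond 1 →I1  (0-jn J1 has e-setter on 0)

2  (I1, I2 all integral)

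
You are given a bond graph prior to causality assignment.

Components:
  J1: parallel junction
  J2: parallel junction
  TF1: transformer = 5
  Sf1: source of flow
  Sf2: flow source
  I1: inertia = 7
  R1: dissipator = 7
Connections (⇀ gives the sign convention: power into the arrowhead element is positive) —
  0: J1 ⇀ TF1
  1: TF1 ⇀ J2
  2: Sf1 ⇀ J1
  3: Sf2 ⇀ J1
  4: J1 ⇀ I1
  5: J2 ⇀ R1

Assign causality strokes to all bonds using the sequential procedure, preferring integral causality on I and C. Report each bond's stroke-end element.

#2 →Sf1  (Sf1 (Sf) sets flow on bond)
#3 →Sf2  (Sf2: flow source, stroke at near end)
#4 →I1  (I1 outputs flow p/I1)
#0 →J1  (J1 needs exactly one e-in)
#1 →TF1  (TF TF1: opposite of bond 0)
#5 →J2  (closing 0-jn rule on J2)

β0 stroke→J1
β1 stroke→TF1
β2 stroke→Sf1
β3 stroke→Sf2
β4 stroke→I1
β5 stroke→J2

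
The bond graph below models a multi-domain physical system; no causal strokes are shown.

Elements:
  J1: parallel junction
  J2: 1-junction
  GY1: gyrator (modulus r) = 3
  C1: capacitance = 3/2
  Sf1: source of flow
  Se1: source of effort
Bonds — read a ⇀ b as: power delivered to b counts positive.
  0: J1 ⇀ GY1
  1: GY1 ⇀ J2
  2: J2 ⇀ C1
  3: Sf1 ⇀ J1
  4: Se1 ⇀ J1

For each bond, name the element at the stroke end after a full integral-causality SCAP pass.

b0 |GY1
b1 |GY1
b2 |J2
b3 |Sf1
b4 |J1

β3 →Sf1  (Sf1 fixes flow; stroke at Sf1)
β4 →J1  (Se1 fixes effort; stroke away)
β0 →GY1  (0-jn J1 has e-setter on 4)
β1 →GY1  (GY1: gyrator matches bond 0)
β2 →J2  (1-jn J2 has f-setter on 1)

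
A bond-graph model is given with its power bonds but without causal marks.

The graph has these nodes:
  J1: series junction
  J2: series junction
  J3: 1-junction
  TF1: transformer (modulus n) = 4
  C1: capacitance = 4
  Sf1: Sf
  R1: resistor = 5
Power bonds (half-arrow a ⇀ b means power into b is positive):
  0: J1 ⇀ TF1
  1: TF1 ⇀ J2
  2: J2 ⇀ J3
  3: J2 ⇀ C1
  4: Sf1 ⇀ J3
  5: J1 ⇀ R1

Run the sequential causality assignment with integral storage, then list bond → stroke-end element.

#0 stroke→TF1
#1 stroke→J2
#2 stroke→J3
#3 stroke→J2
#4 stroke→Sf1
#5 stroke→J1

bond 4 →Sf1  (Sf1: flow source, stroke at near end)
bond 2 →J3  (J3: bond 4 brought flow, rest push out)
bond 1 →J2  (1-jn J2 has f-setter on 2)
bond 3 →J2  (common-f at J2 fixed by 2)
bond 0 →TF1  (through TF1, causality passes straight; one stroke at TF1)
bond 5 →J1  (J1: bond 0 brought flow, rest push out)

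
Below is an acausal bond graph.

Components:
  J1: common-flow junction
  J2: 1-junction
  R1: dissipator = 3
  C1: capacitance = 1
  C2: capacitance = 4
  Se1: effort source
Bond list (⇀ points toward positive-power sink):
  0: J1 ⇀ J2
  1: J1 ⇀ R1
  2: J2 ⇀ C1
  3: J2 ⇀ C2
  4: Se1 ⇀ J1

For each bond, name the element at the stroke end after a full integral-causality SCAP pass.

b0 |J1
b1 |R1
b2 |J2
b3 |J2
b4 |J1

#4 →J1  (source Se1 imposes e)
#2 →J2  (C1 outputs effort q/C1)
#3 →J2  (prefer integral on C2)
#0 →J1  (closing 1-jn rule on J2)
#1 →R1  (J1: last free bond brings flow in)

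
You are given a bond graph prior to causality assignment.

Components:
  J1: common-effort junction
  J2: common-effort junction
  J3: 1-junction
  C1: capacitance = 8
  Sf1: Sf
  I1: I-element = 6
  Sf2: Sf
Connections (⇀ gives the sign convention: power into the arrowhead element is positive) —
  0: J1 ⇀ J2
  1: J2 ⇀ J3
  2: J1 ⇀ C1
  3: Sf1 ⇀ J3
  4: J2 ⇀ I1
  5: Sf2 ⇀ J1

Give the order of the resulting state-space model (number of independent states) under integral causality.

b3 stroke at Sf1  (Sf1 (Sf) sets flow on bond)
b5 stroke at Sf2  (source Sf2 imposes f)
b1 stroke at J3  (common-f at J3 fixed by 3)
b2 stroke at J1  (prefer integral on C1)
b0 stroke at J2  (J1: bond 2 brought effort, rest push out)
b4 stroke at I1  (J2: bond 0 brought effort, rest push out)

2  (C1, I1 all integral)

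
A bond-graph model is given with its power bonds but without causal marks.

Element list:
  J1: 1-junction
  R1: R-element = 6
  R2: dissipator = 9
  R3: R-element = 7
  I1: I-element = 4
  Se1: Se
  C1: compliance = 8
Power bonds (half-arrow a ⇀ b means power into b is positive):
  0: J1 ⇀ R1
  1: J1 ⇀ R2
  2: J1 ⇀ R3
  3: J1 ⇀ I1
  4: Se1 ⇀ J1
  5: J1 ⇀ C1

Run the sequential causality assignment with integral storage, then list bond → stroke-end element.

b0 stroke→J1
b1 stroke→J1
b2 stroke→J1
b3 stroke→I1
b4 stroke→J1
b5 stroke→J1

b4 stroke at J1  (Se1: effort source, stroke at far end)
b3 stroke at I1  (prefer integral on I1)
b0 stroke at J1  (common-f at J1 fixed by 3)
b1 stroke at J1  (1-jn J1 has f-setter on 3)
b2 stroke at J1  (J1: bond 3 brought flow, rest push out)
b5 stroke at J1  (J1: bond 3 brought flow, rest push out)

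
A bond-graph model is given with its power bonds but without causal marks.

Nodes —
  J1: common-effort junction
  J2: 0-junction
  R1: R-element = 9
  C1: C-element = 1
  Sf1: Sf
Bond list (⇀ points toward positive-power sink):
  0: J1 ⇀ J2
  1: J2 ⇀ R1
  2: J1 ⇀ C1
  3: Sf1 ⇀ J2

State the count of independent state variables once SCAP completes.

b3 stroke→Sf1  (Sf1 (Sf) sets flow on bond)
b2 stroke→J1  (prefer integral on C1)
b0 stroke→J2  (0-jn J1 has e-setter on 2)
b1 stroke→R1  (common-e at J2 fixed by 0)

1  (C1 all integral)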